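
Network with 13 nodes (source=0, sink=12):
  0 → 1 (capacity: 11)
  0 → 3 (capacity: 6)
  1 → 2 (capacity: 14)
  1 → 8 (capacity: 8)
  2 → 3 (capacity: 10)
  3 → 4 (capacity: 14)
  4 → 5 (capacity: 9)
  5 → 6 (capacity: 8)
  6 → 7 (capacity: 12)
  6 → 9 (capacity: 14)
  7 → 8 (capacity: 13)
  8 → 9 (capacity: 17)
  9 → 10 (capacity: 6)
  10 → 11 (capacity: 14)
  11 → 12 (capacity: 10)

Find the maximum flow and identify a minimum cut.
Max flow = 6, Min cut edges: (9,10)

Maximum flow: 6
Minimum cut: (9,10)
Partition: S = [0, 1, 2, 3, 4, 5, 6, 7, 8, 9], T = [10, 11, 12]

Max-flow min-cut theorem verified: both equal 6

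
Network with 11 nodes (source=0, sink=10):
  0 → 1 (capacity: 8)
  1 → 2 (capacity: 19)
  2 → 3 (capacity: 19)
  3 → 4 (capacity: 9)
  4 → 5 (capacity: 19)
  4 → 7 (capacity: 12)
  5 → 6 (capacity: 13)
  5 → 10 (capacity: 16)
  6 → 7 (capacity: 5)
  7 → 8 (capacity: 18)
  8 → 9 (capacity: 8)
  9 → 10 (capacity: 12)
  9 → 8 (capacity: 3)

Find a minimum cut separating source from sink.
Min cut value = 8, edges: (0,1)

Min cut value: 8
Partition: S = [0], T = [1, 2, 3, 4, 5, 6, 7, 8, 9, 10]
Cut edges: (0,1)

By max-flow min-cut theorem, max flow = min cut = 8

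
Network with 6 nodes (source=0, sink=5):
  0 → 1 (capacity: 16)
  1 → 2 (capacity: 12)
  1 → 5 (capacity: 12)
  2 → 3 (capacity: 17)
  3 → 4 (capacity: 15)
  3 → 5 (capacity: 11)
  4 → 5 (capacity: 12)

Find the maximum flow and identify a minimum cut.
Max flow = 16, Min cut edges: (0,1)

Maximum flow: 16
Minimum cut: (0,1)
Partition: S = [0], T = [1, 2, 3, 4, 5]

Max-flow min-cut theorem verified: both equal 16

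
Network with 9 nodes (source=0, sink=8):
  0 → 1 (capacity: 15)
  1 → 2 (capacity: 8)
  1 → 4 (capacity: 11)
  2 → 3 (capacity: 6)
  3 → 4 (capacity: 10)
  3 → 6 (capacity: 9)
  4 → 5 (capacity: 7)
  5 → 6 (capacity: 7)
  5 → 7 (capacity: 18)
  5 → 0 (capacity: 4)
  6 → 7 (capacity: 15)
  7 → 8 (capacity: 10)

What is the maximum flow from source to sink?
Maximum flow = 10

Max flow: 10

Flow assignment:
  0 → 1: 13/15
  1 → 2: 6/8
  1 → 4: 7/11
  2 → 3: 6/6
  3 → 6: 6/9
  4 → 5: 7/7
  5 → 7: 4/18
  5 → 0: 3/4
  6 → 7: 6/15
  7 → 8: 10/10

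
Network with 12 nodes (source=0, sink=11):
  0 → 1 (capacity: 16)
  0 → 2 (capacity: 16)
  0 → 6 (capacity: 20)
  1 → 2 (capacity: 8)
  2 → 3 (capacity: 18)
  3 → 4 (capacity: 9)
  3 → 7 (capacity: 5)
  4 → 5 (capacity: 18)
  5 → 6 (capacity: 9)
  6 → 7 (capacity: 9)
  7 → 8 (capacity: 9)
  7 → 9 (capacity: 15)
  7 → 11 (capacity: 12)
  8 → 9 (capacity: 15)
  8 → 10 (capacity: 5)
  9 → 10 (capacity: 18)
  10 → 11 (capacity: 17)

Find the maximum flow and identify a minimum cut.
Max flow = 14, Min cut edges: (3,7), (6,7)

Maximum flow: 14
Minimum cut: (3,7), (6,7)
Partition: S = [0, 1, 2, 3, 4, 5, 6], T = [7, 8, 9, 10, 11]

Max-flow min-cut theorem verified: both equal 14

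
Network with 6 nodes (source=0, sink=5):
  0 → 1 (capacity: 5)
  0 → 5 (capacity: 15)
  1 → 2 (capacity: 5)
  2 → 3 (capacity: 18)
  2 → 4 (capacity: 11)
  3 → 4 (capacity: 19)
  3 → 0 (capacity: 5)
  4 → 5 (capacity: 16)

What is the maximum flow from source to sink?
Maximum flow = 20

Max flow: 20

Flow assignment:
  0 → 1: 5/5
  0 → 5: 15/15
  1 → 2: 5/5
  2 → 4: 5/11
  4 → 5: 5/16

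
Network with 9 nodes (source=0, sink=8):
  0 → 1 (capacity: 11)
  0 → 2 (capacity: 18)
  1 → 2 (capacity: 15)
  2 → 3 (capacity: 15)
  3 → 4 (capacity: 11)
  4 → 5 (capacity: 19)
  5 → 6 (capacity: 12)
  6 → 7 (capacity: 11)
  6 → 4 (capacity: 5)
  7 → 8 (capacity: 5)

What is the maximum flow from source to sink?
Maximum flow = 5

Max flow: 5

Flow assignment:
  0 → 1: 5/11
  1 → 2: 5/15
  2 → 3: 5/15
  3 → 4: 5/11
  4 → 5: 10/19
  5 → 6: 10/12
  6 → 7: 5/11
  6 → 4: 5/5
  7 → 8: 5/5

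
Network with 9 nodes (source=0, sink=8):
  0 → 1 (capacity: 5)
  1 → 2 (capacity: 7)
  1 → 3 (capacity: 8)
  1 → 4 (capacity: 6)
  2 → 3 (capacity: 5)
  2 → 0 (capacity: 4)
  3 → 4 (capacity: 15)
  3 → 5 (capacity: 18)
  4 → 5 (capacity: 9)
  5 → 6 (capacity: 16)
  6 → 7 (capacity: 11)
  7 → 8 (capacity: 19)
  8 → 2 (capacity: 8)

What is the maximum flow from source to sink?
Maximum flow = 5

Max flow: 5

Flow assignment:
  0 → 1: 5/5
  1 → 3: 5/8
  3 → 5: 5/18
  5 → 6: 5/16
  6 → 7: 5/11
  7 → 8: 5/19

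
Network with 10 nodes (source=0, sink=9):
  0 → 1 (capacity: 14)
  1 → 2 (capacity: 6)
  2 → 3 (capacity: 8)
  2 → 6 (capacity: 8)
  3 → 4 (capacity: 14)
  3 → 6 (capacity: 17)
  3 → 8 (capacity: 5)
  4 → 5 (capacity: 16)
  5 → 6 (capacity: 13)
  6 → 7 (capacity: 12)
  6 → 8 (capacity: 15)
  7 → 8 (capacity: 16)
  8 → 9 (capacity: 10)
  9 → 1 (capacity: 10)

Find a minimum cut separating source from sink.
Min cut value = 6, edges: (1,2)

Min cut value: 6
Partition: S = [0, 1], T = [2, 3, 4, 5, 6, 7, 8, 9]
Cut edges: (1,2)

By max-flow min-cut theorem, max flow = min cut = 6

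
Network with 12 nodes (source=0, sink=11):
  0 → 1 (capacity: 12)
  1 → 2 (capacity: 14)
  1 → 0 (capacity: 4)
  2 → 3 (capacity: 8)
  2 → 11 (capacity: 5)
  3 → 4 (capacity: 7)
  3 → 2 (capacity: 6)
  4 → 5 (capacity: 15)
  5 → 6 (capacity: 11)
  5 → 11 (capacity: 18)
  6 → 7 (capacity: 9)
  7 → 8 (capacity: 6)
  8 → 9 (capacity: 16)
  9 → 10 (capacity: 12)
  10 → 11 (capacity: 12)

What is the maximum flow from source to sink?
Maximum flow = 12

Max flow: 12

Flow assignment:
  0 → 1: 12/12
  1 → 2: 12/14
  2 → 3: 7/8
  2 → 11: 5/5
  3 → 4: 7/7
  4 → 5: 7/15
  5 → 11: 7/18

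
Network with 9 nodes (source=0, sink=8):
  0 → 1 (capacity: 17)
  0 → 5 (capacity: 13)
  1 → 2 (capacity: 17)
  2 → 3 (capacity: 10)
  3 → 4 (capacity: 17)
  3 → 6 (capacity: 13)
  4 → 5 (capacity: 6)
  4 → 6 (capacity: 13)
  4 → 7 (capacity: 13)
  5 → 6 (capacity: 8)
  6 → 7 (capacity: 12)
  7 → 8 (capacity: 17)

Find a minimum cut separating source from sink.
Min cut value = 17, edges: (7,8)

Min cut value: 17
Partition: S = [0, 1, 2, 3, 4, 5, 6, 7], T = [8]
Cut edges: (7,8)

By max-flow min-cut theorem, max flow = min cut = 17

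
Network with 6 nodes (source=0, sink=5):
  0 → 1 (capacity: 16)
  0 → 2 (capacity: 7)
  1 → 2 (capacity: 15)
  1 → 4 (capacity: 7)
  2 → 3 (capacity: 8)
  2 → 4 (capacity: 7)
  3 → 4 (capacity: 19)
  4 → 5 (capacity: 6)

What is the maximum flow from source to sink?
Maximum flow = 6

Max flow: 6

Flow assignment:
  0 → 1: 6/16
  1 → 2: 6/15
  2 → 4: 6/7
  4 → 5: 6/6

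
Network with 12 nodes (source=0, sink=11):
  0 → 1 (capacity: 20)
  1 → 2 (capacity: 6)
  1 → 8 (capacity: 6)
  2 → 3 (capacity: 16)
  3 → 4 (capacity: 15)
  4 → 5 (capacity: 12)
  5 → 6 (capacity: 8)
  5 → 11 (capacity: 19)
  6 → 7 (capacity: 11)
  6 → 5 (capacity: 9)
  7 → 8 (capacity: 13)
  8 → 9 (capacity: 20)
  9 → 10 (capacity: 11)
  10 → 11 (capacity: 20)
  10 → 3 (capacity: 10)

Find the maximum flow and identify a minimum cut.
Max flow = 12, Min cut edges: (1,2), (1,8)

Maximum flow: 12
Minimum cut: (1,2), (1,8)
Partition: S = [0, 1], T = [2, 3, 4, 5, 6, 7, 8, 9, 10, 11]

Max-flow min-cut theorem verified: both equal 12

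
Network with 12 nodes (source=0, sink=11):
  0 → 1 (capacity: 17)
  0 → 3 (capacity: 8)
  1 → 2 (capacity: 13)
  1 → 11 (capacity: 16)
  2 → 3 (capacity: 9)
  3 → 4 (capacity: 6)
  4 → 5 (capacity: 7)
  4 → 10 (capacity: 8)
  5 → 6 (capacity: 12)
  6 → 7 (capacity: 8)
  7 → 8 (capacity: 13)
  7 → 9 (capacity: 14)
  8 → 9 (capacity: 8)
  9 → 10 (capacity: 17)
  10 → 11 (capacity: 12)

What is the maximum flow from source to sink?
Maximum flow = 22

Max flow: 22

Flow assignment:
  0 → 1: 16/17
  0 → 3: 6/8
  1 → 11: 16/16
  3 → 4: 6/6
  4 → 10: 6/8
  10 → 11: 6/12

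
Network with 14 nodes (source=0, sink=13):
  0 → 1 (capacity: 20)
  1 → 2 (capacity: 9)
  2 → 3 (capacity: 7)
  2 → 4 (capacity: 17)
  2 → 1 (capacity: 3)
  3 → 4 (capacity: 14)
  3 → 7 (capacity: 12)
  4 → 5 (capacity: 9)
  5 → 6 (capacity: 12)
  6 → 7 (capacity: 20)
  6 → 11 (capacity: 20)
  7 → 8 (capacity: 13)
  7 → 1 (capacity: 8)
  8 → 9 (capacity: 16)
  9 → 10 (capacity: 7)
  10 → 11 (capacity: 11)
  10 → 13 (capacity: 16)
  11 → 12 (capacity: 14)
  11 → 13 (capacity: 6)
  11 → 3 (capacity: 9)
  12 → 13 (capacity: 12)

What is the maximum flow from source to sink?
Maximum flow = 9

Max flow: 9

Flow assignment:
  0 → 1: 9/20
  1 → 2: 9/9
  2 → 4: 9/17
  4 → 5: 9/9
  5 → 6: 9/12
  6 → 11: 9/20
  11 → 12: 3/14
  11 → 13: 6/6
  12 → 13: 3/12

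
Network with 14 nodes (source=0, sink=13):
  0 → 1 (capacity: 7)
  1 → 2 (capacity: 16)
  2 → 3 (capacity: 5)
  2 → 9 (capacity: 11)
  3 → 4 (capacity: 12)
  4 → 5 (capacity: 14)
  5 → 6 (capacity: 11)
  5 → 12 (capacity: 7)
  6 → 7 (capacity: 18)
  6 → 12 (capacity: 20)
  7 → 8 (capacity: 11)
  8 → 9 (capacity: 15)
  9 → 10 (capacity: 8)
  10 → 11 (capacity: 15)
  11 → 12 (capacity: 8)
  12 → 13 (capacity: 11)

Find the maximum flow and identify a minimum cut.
Max flow = 7, Min cut edges: (0,1)

Maximum flow: 7
Minimum cut: (0,1)
Partition: S = [0], T = [1, 2, 3, 4, 5, 6, 7, 8, 9, 10, 11, 12, 13]

Max-flow min-cut theorem verified: both equal 7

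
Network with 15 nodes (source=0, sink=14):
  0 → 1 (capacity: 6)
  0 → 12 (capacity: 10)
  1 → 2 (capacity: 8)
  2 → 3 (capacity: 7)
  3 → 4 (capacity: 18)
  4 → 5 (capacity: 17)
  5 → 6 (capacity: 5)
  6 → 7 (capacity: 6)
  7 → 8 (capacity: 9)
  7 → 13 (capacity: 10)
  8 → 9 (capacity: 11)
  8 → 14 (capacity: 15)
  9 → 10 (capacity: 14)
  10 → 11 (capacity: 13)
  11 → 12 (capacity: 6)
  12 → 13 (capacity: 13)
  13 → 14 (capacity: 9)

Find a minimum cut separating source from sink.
Min cut value = 14, edges: (5,6), (13,14)

Min cut value: 14
Partition: S = [0, 1, 2, 3, 4, 5, 9, 10, 11, 12, 13], T = [6, 7, 8, 14]
Cut edges: (5,6), (13,14)

By max-flow min-cut theorem, max flow = min cut = 14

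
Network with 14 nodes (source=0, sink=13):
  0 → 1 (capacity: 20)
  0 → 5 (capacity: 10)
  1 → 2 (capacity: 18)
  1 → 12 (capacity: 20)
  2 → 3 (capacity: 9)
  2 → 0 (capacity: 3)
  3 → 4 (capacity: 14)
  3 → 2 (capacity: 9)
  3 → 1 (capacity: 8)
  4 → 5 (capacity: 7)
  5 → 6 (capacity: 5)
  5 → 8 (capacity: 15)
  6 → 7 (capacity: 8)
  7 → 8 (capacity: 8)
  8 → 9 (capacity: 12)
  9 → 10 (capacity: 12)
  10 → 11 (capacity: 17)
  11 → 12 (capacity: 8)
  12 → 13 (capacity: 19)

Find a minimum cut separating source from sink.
Min cut value = 19, edges: (12,13)

Min cut value: 19
Partition: S = [0, 1, 2, 3, 4, 5, 6, 7, 8, 9, 10, 11, 12], T = [13]
Cut edges: (12,13)

By max-flow min-cut theorem, max flow = min cut = 19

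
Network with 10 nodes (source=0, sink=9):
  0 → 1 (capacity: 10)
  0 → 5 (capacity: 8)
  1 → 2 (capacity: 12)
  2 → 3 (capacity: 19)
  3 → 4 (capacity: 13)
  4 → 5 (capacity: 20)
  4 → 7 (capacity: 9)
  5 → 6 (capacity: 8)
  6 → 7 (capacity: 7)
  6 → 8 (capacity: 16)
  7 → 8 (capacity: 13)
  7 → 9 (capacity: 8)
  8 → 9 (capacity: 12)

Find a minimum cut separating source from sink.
Min cut value = 17, edges: (4,7), (5,6)

Min cut value: 17
Partition: S = [0, 1, 2, 3, 4, 5], T = [6, 7, 8, 9]
Cut edges: (4,7), (5,6)

By max-flow min-cut theorem, max flow = min cut = 17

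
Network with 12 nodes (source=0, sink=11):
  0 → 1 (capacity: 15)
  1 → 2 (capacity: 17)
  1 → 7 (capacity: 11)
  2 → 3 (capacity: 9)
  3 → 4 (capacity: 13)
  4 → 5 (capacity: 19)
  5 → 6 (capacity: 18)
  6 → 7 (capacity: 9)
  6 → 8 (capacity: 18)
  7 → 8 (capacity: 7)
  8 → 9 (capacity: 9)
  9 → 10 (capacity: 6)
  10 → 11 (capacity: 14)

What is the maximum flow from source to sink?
Maximum flow = 6

Max flow: 6

Flow assignment:
  0 → 1: 6/15
  1 → 2: 6/17
  2 → 3: 6/9
  3 → 4: 6/13
  4 → 5: 6/19
  5 → 6: 6/18
  6 → 7: 4/9
  6 → 8: 2/18
  7 → 8: 4/7
  8 → 9: 6/9
  9 → 10: 6/6
  10 → 11: 6/14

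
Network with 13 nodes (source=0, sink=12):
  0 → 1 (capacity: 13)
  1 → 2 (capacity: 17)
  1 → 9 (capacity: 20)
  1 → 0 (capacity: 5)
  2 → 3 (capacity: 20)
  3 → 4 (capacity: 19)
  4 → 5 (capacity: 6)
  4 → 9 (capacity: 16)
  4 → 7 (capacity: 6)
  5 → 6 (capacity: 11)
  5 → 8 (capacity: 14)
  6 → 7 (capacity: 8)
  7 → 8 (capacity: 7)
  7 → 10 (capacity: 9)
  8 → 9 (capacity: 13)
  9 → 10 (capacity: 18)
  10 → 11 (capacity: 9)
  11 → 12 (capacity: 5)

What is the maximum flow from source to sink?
Maximum flow = 5

Max flow: 5

Flow assignment:
  0 → 1: 5/13
  1 → 9: 5/20
  9 → 10: 5/18
  10 → 11: 5/9
  11 → 12: 5/5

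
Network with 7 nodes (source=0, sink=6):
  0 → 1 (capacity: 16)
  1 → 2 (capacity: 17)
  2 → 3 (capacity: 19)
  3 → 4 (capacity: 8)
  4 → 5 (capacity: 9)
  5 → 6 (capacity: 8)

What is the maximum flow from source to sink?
Maximum flow = 8

Max flow: 8

Flow assignment:
  0 → 1: 8/16
  1 → 2: 8/17
  2 → 3: 8/19
  3 → 4: 8/8
  4 → 5: 8/9
  5 → 6: 8/8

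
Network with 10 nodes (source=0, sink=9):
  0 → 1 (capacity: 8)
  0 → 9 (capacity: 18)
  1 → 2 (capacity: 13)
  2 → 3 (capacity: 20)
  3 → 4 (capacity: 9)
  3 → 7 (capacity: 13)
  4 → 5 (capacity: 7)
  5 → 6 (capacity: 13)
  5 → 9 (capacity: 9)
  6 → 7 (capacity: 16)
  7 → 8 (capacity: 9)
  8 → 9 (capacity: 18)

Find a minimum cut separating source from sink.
Min cut value = 26, edges: (0,1), (0,9)

Min cut value: 26
Partition: S = [0], T = [1, 2, 3, 4, 5, 6, 7, 8, 9]
Cut edges: (0,1), (0,9)

By max-flow min-cut theorem, max flow = min cut = 26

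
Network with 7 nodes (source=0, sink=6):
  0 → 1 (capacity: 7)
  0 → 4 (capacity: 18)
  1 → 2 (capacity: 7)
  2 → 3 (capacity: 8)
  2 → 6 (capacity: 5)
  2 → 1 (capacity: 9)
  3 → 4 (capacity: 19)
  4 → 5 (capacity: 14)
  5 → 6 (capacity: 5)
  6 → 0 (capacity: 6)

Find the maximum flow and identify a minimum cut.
Max flow = 10, Min cut edges: (2,6), (5,6)

Maximum flow: 10
Minimum cut: (2,6), (5,6)
Partition: S = [0, 1, 2, 3, 4, 5], T = [6]

Max-flow min-cut theorem verified: both equal 10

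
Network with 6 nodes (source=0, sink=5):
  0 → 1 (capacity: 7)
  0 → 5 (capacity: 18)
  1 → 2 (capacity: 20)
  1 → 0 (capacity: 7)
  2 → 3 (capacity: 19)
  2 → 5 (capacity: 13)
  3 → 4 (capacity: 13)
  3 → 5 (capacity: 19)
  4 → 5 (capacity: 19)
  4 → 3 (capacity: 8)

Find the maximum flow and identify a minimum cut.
Max flow = 25, Min cut edges: (0,1), (0,5)

Maximum flow: 25
Minimum cut: (0,1), (0,5)
Partition: S = [0], T = [1, 2, 3, 4, 5]

Max-flow min-cut theorem verified: both equal 25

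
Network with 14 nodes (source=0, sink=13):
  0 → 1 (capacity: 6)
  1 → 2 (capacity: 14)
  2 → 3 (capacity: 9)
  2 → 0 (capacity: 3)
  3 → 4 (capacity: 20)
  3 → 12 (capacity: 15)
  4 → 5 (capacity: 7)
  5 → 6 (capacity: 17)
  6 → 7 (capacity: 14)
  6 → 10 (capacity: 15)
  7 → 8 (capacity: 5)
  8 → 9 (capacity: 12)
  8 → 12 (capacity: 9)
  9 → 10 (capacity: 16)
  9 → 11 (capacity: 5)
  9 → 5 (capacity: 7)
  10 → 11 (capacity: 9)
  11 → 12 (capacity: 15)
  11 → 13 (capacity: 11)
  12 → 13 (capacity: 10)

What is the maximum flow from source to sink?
Maximum flow = 6

Max flow: 6

Flow assignment:
  0 → 1: 6/6
  1 → 2: 6/14
  2 → 3: 6/9
  3 → 12: 6/15
  12 → 13: 6/10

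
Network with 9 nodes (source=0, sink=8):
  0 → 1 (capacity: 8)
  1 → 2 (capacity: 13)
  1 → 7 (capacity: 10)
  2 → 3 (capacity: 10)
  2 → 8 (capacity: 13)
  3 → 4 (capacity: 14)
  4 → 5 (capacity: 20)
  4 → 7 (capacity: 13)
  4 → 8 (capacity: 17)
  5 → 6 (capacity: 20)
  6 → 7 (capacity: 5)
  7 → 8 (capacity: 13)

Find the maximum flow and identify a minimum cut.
Max flow = 8, Min cut edges: (0,1)

Maximum flow: 8
Minimum cut: (0,1)
Partition: S = [0], T = [1, 2, 3, 4, 5, 6, 7, 8]

Max-flow min-cut theorem verified: both equal 8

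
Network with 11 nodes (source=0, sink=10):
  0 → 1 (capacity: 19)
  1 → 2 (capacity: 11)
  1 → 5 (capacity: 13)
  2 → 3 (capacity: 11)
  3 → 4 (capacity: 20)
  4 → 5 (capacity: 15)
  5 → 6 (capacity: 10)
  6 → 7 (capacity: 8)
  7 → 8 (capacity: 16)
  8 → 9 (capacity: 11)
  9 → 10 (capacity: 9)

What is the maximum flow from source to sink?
Maximum flow = 8

Max flow: 8

Flow assignment:
  0 → 1: 8/19
  1 → 2: 6/11
  1 → 5: 2/13
  2 → 3: 6/11
  3 → 4: 6/20
  4 → 5: 6/15
  5 → 6: 8/10
  6 → 7: 8/8
  7 → 8: 8/16
  8 → 9: 8/11
  9 → 10: 8/9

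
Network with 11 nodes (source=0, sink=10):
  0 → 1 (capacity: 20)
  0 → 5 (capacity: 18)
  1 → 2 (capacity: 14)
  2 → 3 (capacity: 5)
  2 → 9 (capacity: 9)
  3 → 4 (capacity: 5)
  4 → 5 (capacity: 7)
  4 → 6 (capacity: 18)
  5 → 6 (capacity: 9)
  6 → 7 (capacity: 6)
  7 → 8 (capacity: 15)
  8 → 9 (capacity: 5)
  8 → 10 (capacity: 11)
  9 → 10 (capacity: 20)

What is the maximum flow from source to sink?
Maximum flow = 15

Max flow: 15

Flow assignment:
  0 → 1: 9/20
  0 → 5: 6/18
  1 → 2: 9/14
  2 → 9: 9/9
  5 → 6: 6/9
  6 → 7: 6/6
  7 → 8: 6/15
  8 → 10: 6/11
  9 → 10: 9/20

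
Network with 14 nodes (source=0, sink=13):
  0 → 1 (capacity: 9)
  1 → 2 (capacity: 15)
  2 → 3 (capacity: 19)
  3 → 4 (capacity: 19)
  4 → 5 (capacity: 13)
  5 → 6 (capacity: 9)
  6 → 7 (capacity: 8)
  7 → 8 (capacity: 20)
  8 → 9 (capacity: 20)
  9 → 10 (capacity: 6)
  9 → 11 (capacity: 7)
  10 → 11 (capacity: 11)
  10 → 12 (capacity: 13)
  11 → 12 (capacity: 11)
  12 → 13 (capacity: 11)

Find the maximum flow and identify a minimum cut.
Max flow = 8, Min cut edges: (6,7)

Maximum flow: 8
Minimum cut: (6,7)
Partition: S = [0, 1, 2, 3, 4, 5, 6], T = [7, 8, 9, 10, 11, 12, 13]

Max-flow min-cut theorem verified: both equal 8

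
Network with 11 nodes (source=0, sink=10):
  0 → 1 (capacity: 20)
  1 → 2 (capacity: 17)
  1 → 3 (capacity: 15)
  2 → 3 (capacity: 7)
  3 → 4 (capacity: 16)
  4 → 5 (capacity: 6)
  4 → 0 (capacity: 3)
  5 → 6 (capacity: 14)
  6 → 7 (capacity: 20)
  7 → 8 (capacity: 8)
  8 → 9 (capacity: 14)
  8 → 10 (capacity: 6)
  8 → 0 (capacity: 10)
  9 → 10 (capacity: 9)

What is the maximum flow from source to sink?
Maximum flow = 6

Max flow: 6

Flow assignment:
  0 → 1: 9/20
  1 → 2: 1/17
  1 → 3: 8/15
  2 → 3: 1/7
  3 → 4: 9/16
  4 → 5: 6/6
  4 → 0: 3/3
  5 → 6: 6/14
  6 → 7: 6/20
  7 → 8: 6/8
  8 → 10: 6/6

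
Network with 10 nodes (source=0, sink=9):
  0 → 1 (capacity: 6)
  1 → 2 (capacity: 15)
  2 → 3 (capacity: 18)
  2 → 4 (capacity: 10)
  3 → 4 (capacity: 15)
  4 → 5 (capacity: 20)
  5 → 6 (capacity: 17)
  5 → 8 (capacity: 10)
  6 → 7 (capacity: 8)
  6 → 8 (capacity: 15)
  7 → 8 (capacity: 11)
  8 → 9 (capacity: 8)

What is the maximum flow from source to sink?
Maximum flow = 6

Max flow: 6

Flow assignment:
  0 → 1: 6/6
  1 → 2: 6/15
  2 → 4: 6/10
  4 → 5: 6/20
  5 → 8: 6/10
  8 → 9: 6/8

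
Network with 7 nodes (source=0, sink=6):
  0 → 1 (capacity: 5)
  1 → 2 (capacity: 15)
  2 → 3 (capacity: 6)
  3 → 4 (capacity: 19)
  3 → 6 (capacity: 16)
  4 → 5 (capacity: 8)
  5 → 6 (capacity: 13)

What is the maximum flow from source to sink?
Maximum flow = 5

Max flow: 5

Flow assignment:
  0 → 1: 5/5
  1 → 2: 5/15
  2 → 3: 5/6
  3 → 6: 5/16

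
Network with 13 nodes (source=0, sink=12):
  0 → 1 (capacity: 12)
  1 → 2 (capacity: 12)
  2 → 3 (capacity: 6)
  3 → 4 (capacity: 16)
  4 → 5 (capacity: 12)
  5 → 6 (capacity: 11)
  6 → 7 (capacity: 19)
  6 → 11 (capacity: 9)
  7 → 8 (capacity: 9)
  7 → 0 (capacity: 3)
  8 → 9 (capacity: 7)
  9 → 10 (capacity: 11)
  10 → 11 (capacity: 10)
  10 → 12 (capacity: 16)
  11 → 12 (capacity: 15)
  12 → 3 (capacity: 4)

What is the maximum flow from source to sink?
Maximum flow = 6

Max flow: 6

Flow assignment:
  0 → 1: 6/12
  1 → 2: 6/12
  2 → 3: 6/6
  3 → 4: 6/16
  4 → 5: 6/12
  5 → 6: 6/11
  6 → 11: 6/9
  11 → 12: 6/15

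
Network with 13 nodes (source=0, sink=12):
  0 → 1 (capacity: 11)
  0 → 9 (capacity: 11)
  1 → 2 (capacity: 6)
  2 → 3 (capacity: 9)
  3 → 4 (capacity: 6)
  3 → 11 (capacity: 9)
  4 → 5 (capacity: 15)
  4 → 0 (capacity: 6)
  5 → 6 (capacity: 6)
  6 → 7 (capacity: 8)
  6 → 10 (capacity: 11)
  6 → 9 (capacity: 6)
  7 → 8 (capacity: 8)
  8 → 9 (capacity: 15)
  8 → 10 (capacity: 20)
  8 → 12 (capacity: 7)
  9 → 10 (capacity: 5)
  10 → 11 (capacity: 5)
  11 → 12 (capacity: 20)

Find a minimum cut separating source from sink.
Min cut value = 11, edges: (1,2), (10,11)

Min cut value: 11
Partition: S = [0, 1, 9, 10], T = [2, 3, 4, 5, 6, 7, 8, 11, 12]
Cut edges: (1,2), (10,11)

By max-flow min-cut theorem, max flow = min cut = 11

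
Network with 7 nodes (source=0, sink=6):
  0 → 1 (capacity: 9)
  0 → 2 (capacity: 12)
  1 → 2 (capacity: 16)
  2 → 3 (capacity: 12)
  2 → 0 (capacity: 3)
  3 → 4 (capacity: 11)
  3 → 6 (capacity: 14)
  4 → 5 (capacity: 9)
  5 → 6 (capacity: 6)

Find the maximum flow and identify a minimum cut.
Max flow = 12, Min cut edges: (2,3)

Maximum flow: 12
Minimum cut: (2,3)
Partition: S = [0, 1, 2], T = [3, 4, 5, 6]

Max-flow min-cut theorem verified: both equal 12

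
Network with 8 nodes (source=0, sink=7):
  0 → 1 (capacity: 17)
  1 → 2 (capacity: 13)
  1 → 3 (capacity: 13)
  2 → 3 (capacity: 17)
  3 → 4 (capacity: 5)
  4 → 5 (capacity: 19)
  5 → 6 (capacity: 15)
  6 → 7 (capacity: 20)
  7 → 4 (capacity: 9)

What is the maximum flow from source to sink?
Maximum flow = 5

Max flow: 5

Flow assignment:
  0 → 1: 5/17
  1 → 3: 5/13
  3 → 4: 5/5
  4 → 5: 5/19
  5 → 6: 5/15
  6 → 7: 5/20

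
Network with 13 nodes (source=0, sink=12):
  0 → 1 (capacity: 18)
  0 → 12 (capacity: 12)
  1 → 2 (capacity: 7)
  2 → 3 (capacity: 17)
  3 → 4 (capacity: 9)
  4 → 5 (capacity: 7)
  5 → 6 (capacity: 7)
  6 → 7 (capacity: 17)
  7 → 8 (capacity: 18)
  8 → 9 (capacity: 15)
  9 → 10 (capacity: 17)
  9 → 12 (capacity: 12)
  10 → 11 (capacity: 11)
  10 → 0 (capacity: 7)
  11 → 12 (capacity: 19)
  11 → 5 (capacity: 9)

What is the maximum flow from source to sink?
Maximum flow = 19

Max flow: 19

Flow assignment:
  0 → 1: 7/18
  0 → 12: 12/12
  1 → 2: 7/7
  2 → 3: 7/17
  3 → 4: 7/9
  4 → 5: 7/7
  5 → 6: 7/7
  6 → 7: 7/17
  7 → 8: 7/18
  8 → 9: 7/15
  9 → 12: 7/12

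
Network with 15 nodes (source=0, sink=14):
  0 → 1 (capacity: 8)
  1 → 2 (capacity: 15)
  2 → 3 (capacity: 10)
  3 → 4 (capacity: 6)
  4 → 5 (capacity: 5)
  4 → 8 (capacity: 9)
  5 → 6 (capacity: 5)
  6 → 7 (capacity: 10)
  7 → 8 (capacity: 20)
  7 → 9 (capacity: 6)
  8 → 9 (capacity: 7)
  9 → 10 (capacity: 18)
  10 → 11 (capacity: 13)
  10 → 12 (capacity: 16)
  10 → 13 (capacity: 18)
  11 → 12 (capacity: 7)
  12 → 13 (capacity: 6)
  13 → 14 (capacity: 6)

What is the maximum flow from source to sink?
Maximum flow = 6

Max flow: 6

Flow assignment:
  0 → 1: 6/8
  1 → 2: 6/15
  2 → 3: 6/10
  3 → 4: 6/6
  4 → 8: 6/9
  8 → 9: 6/7
  9 → 10: 6/18
  10 → 13: 6/18
  13 → 14: 6/6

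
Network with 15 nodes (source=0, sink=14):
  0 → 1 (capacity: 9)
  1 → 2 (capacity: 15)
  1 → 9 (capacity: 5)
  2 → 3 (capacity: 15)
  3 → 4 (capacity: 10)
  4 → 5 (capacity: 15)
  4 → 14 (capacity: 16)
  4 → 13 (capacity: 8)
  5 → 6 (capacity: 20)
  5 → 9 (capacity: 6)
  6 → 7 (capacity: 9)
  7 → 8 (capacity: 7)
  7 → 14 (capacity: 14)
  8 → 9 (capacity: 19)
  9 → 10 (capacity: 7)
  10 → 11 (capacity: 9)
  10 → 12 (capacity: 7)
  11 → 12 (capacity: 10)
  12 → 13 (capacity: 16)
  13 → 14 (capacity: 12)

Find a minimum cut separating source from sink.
Min cut value = 9, edges: (0,1)

Min cut value: 9
Partition: S = [0], T = [1, 2, 3, 4, 5, 6, 7, 8, 9, 10, 11, 12, 13, 14]
Cut edges: (0,1)

By max-flow min-cut theorem, max flow = min cut = 9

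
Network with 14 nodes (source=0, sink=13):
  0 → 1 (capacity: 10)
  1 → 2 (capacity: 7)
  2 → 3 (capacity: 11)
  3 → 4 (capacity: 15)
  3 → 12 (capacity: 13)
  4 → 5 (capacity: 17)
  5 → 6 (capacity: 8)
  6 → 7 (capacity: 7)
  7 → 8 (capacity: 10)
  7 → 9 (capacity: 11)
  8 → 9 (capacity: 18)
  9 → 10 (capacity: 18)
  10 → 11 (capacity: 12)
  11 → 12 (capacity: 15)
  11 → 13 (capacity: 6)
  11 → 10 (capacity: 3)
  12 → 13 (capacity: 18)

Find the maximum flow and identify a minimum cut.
Max flow = 7, Min cut edges: (1,2)

Maximum flow: 7
Minimum cut: (1,2)
Partition: S = [0, 1], T = [2, 3, 4, 5, 6, 7, 8, 9, 10, 11, 12, 13]

Max-flow min-cut theorem verified: both equal 7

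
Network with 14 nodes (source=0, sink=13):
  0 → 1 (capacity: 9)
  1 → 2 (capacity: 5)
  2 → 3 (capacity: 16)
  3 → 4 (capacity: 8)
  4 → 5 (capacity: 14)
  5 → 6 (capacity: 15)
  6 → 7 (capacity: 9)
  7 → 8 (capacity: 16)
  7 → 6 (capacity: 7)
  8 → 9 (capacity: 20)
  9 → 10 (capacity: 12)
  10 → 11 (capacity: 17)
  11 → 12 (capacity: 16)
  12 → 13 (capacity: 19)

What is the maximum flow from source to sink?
Maximum flow = 5

Max flow: 5

Flow assignment:
  0 → 1: 5/9
  1 → 2: 5/5
  2 → 3: 5/16
  3 → 4: 5/8
  4 → 5: 5/14
  5 → 6: 5/15
  6 → 7: 5/9
  7 → 8: 5/16
  8 → 9: 5/20
  9 → 10: 5/12
  10 → 11: 5/17
  11 → 12: 5/16
  12 → 13: 5/19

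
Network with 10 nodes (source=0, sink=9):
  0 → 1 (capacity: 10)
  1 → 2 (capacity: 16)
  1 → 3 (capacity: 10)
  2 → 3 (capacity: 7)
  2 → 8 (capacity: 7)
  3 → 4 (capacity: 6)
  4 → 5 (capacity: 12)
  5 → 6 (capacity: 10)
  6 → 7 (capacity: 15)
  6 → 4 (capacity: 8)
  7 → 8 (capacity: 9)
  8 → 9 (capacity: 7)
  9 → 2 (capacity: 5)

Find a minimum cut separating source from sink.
Min cut value = 7, edges: (8,9)

Min cut value: 7
Partition: S = [0, 1, 2, 3, 4, 5, 6, 7, 8], T = [9]
Cut edges: (8,9)

By max-flow min-cut theorem, max flow = min cut = 7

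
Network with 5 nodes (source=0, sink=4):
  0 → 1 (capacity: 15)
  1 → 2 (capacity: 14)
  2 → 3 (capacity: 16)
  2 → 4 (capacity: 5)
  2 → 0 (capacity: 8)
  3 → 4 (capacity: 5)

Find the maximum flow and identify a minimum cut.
Max flow = 10, Min cut edges: (2,4), (3,4)

Maximum flow: 10
Minimum cut: (2,4), (3,4)
Partition: S = [0, 1, 2, 3], T = [4]

Max-flow min-cut theorem verified: both equal 10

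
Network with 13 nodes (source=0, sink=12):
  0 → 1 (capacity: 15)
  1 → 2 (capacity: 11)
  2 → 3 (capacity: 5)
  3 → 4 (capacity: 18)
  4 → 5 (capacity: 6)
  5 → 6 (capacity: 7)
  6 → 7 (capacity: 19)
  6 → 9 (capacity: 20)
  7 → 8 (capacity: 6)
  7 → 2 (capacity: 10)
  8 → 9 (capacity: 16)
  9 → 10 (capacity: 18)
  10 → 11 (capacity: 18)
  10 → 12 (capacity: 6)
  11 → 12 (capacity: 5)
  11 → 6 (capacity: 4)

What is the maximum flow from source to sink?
Maximum flow = 5

Max flow: 5

Flow assignment:
  0 → 1: 5/15
  1 → 2: 5/11
  2 → 3: 5/5
  3 → 4: 5/18
  4 → 5: 5/6
  5 → 6: 5/7
  6 → 9: 5/20
  9 → 10: 5/18
  10 → 12: 5/6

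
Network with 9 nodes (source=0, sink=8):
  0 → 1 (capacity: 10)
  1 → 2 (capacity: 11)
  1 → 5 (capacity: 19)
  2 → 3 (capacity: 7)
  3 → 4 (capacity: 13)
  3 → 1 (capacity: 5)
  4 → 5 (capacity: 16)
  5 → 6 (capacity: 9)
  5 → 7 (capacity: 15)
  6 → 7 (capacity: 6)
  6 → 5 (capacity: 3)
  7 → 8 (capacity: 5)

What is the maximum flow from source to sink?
Maximum flow = 5

Max flow: 5

Flow assignment:
  0 → 1: 5/10
  1 → 5: 5/19
  5 → 7: 5/15
  7 → 8: 5/5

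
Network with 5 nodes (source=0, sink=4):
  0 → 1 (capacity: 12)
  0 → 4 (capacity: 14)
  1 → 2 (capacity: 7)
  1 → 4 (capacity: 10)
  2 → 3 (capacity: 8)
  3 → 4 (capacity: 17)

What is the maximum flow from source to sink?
Maximum flow = 26

Max flow: 26

Flow assignment:
  0 → 1: 12/12
  0 → 4: 14/14
  1 → 2: 2/7
  1 → 4: 10/10
  2 → 3: 2/8
  3 → 4: 2/17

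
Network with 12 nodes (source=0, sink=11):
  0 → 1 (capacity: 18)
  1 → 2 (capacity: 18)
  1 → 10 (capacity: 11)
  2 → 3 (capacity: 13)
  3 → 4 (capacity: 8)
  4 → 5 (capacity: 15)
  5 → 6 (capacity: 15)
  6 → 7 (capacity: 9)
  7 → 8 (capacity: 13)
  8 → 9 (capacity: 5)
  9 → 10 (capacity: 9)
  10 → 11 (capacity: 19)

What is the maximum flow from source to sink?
Maximum flow = 16

Max flow: 16

Flow assignment:
  0 → 1: 16/18
  1 → 2: 5/18
  1 → 10: 11/11
  2 → 3: 5/13
  3 → 4: 5/8
  4 → 5: 5/15
  5 → 6: 5/15
  6 → 7: 5/9
  7 → 8: 5/13
  8 → 9: 5/5
  9 → 10: 5/9
  10 → 11: 16/19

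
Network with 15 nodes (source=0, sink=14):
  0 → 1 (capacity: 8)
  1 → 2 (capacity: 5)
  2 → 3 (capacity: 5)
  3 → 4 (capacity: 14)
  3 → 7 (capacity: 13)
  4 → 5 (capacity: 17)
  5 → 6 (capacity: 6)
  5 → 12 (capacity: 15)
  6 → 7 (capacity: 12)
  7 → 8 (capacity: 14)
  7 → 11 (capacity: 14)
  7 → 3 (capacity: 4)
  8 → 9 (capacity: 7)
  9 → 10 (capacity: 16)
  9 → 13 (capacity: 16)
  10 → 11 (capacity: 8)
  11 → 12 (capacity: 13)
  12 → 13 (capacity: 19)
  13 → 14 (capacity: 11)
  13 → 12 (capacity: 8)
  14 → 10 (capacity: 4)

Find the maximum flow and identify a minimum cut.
Max flow = 5, Min cut edges: (2,3)

Maximum flow: 5
Minimum cut: (2,3)
Partition: S = [0, 1, 2], T = [3, 4, 5, 6, 7, 8, 9, 10, 11, 12, 13, 14]

Max-flow min-cut theorem verified: both equal 5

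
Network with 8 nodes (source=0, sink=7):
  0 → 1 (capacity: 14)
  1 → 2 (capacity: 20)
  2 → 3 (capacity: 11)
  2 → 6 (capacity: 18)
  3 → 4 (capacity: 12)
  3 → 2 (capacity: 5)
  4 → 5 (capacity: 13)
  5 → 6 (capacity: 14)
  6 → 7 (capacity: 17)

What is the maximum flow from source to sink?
Maximum flow = 14

Max flow: 14

Flow assignment:
  0 → 1: 14/14
  1 → 2: 14/20
  2 → 6: 14/18
  6 → 7: 14/17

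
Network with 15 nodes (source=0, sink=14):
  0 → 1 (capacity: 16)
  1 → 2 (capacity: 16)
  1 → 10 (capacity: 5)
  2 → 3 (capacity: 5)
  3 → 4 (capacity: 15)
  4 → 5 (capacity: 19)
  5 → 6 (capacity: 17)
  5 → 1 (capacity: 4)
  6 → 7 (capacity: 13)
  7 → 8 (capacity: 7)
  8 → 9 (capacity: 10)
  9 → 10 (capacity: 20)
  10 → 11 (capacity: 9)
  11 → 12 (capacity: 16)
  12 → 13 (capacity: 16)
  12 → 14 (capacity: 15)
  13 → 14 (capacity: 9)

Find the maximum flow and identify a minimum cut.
Max flow = 9, Min cut edges: (10,11)

Maximum flow: 9
Minimum cut: (10,11)
Partition: S = [0, 1, 2, 3, 4, 5, 6, 7, 8, 9, 10], T = [11, 12, 13, 14]

Max-flow min-cut theorem verified: both equal 9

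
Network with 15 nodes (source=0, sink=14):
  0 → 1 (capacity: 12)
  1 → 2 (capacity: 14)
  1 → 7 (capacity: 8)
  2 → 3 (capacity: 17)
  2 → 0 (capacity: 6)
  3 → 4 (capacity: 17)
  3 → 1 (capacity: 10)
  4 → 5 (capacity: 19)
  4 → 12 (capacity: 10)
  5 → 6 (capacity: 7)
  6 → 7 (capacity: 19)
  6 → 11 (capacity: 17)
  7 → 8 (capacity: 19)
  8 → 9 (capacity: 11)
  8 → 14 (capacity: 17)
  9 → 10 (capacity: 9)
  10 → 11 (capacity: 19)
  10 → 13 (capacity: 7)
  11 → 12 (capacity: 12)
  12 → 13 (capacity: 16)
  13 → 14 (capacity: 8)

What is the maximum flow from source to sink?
Maximum flow = 12

Max flow: 12

Flow assignment:
  0 → 1: 12/12
  1 → 2: 4/14
  1 → 7: 8/8
  2 → 3: 4/17
  3 → 4: 4/17
  4 → 12: 4/10
  7 → 8: 8/19
  8 → 14: 8/17
  12 → 13: 4/16
  13 → 14: 4/8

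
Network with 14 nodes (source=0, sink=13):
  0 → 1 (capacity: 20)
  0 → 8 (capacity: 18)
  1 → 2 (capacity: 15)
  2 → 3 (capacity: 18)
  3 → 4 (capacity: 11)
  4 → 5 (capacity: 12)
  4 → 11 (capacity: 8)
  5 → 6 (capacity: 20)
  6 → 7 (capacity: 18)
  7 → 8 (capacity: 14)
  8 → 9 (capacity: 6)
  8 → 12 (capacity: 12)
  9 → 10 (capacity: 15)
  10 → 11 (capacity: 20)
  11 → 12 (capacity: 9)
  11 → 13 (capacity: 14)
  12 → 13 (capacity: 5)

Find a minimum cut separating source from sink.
Min cut value = 19, edges: (11,13), (12,13)

Min cut value: 19
Partition: S = [0, 1, 2, 3, 4, 5, 6, 7, 8, 9, 10, 11, 12], T = [13]
Cut edges: (11,13), (12,13)

By max-flow min-cut theorem, max flow = min cut = 19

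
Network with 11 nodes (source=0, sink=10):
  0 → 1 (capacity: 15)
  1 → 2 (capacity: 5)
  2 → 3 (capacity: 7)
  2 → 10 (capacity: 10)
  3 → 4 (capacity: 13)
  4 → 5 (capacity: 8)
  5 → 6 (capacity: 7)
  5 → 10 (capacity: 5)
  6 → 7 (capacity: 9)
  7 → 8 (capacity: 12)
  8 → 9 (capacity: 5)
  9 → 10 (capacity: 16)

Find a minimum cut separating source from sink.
Min cut value = 5, edges: (1,2)

Min cut value: 5
Partition: S = [0, 1], T = [2, 3, 4, 5, 6, 7, 8, 9, 10]
Cut edges: (1,2)

By max-flow min-cut theorem, max flow = min cut = 5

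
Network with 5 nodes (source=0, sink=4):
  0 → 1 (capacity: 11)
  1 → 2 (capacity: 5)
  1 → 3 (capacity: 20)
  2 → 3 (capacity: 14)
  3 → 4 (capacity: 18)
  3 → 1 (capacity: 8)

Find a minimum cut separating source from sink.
Min cut value = 11, edges: (0,1)

Min cut value: 11
Partition: S = [0], T = [1, 2, 3, 4]
Cut edges: (0,1)

By max-flow min-cut theorem, max flow = min cut = 11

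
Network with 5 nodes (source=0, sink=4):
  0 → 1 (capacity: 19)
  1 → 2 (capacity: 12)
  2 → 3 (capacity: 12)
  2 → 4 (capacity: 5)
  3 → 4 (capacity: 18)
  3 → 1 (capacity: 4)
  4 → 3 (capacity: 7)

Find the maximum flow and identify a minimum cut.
Max flow = 12, Min cut edges: (1,2)

Maximum flow: 12
Minimum cut: (1,2)
Partition: S = [0, 1], T = [2, 3, 4]

Max-flow min-cut theorem verified: both equal 12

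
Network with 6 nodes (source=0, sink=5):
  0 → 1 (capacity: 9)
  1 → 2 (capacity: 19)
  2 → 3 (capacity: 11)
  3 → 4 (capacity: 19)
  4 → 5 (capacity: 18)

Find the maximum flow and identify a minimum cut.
Max flow = 9, Min cut edges: (0,1)

Maximum flow: 9
Minimum cut: (0,1)
Partition: S = [0], T = [1, 2, 3, 4, 5]

Max-flow min-cut theorem verified: both equal 9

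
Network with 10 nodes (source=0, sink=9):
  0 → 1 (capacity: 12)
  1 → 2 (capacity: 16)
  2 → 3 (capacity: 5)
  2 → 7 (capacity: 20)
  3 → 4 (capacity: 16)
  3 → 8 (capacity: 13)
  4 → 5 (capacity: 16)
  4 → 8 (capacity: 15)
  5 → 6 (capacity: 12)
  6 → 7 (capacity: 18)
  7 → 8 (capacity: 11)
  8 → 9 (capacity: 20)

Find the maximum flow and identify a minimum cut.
Max flow = 12, Min cut edges: (0,1)

Maximum flow: 12
Minimum cut: (0,1)
Partition: S = [0], T = [1, 2, 3, 4, 5, 6, 7, 8, 9]

Max-flow min-cut theorem verified: both equal 12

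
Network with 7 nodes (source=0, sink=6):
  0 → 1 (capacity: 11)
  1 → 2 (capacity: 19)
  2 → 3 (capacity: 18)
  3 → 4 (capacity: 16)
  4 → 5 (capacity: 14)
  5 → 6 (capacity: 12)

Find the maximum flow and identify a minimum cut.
Max flow = 11, Min cut edges: (0,1)

Maximum flow: 11
Minimum cut: (0,1)
Partition: S = [0], T = [1, 2, 3, 4, 5, 6]

Max-flow min-cut theorem verified: both equal 11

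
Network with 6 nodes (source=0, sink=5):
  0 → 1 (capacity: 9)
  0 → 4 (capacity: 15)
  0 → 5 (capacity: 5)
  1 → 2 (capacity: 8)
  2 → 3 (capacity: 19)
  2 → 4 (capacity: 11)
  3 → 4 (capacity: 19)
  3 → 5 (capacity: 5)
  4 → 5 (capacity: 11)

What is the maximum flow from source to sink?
Maximum flow = 21

Max flow: 21

Flow assignment:
  0 → 1: 8/9
  0 → 4: 8/15
  0 → 5: 5/5
  1 → 2: 8/8
  2 → 3: 8/19
  3 → 4: 3/19
  3 → 5: 5/5
  4 → 5: 11/11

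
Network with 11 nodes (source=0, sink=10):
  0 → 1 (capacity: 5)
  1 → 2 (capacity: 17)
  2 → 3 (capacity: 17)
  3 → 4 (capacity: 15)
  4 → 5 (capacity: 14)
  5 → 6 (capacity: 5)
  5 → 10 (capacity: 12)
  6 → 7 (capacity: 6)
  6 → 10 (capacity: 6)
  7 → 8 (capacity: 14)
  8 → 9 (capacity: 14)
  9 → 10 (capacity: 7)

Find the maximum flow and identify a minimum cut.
Max flow = 5, Min cut edges: (0,1)

Maximum flow: 5
Minimum cut: (0,1)
Partition: S = [0], T = [1, 2, 3, 4, 5, 6, 7, 8, 9, 10]

Max-flow min-cut theorem verified: both equal 5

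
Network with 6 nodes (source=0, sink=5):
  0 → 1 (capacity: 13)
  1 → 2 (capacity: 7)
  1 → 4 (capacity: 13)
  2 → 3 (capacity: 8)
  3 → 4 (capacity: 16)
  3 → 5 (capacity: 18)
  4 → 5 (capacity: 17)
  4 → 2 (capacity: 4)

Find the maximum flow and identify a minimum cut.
Max flow = 13, Min cut edges: (0,1)

Maximum flow: 13
Minimum cut: (0,1)
Partition: S = [0], T = [1, 2, 3, 4, 5]

Max-flow min-cut theorem verified: both equal 13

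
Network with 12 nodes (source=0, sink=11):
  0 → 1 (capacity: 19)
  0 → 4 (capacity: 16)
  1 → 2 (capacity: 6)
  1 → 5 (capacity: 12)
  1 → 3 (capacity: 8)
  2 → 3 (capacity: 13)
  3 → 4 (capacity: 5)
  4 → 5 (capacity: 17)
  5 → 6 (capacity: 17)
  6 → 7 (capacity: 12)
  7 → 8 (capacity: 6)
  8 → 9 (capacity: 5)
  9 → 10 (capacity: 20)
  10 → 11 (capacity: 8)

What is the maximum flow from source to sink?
Maximum flow = 5

Max flow: 5

Flow assignment:
  0 → 1: 5/19
  1 → 3: 5/8
  3 → 4: 5/5
  4 → 5: 5/17
  5 → 6: 5/17
  6 → 7: 5/12
  7 → 8: 5/6
  8 → 9: 5/5
  9 → 10: 5/20
  10 → 11: 5/8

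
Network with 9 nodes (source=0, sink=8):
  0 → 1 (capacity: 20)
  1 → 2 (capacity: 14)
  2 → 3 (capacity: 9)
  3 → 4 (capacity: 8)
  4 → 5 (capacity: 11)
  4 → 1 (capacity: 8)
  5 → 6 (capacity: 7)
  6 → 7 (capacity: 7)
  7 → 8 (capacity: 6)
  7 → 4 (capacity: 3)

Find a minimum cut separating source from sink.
Min cut value = 6, edges: (7,8)

Min cut value: 6
Partition: S = [0, 1, 2, 3, 4, 5, 6, 7], T = [8]
Cut edges: (7,8)

By max-flow min-cut theorem, max flow = min cut = 6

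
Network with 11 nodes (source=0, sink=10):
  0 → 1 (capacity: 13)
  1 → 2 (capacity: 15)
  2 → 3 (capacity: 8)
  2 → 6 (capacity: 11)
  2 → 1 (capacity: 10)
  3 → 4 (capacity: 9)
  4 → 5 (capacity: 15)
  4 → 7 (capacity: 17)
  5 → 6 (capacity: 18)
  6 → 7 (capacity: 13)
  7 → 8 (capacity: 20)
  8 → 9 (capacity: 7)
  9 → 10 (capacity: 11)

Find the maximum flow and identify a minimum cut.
Max flow = 7, Min cut edges: (8,9)

Maximum flow: 7
Minimum cut: (8,9)
Partition: S = [0, 1, 2, 3, 4, 5, 6, 7, 8], T = [9, 10]

Max-flow min-cut theorem verified: both equal 7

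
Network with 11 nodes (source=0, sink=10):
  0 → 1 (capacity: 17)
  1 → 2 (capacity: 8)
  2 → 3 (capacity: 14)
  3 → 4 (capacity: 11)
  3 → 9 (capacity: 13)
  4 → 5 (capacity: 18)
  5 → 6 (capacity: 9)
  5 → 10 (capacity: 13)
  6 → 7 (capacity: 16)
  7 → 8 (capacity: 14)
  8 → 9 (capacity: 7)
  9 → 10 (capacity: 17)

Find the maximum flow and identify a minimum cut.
Max flow = 8, Min cut edges: (1,2)

Maximum flow: 8
Minimum cut: (1,2)
Partition: S = [0, 1], T = [2, 3, 4, 5, 6, 7, 8, 9, 10]

Max-flow min-cut theorem verified: both equal 8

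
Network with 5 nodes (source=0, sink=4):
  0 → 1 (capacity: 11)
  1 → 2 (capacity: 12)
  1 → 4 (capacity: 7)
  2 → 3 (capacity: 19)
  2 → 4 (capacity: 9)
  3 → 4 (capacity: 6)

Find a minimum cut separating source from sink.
Min cut value = 11, edges: (0,1)

Min cut value: 11
Partition: S = [0], T = [1, 2, 3, 4]
Cut edges: (0,1)

By max-flow min-cut theorem, max flow = min cut = 11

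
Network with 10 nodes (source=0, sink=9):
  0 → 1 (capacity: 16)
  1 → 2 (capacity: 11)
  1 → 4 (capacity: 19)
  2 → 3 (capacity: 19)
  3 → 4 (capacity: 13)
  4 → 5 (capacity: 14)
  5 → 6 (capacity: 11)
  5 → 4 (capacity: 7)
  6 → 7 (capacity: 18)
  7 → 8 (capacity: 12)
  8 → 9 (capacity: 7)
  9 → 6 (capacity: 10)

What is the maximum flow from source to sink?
Maximum flow = 7

Max flow: 7

Flow assignment:
  0 → 1: 7/16
  1 → 4: 7/19
  4 → 5: 7/14
  5 → 6: 7/11
  6 → 7: 7/18
  7 → 8: 7/12
  8 → 9: 7/7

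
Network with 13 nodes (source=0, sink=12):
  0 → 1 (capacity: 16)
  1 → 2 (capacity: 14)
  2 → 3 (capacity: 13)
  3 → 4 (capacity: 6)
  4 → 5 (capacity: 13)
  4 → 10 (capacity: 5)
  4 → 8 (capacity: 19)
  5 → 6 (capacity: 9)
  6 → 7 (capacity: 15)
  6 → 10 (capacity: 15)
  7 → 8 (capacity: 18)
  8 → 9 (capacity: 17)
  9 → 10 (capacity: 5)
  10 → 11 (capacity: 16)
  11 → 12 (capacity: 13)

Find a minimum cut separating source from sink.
Min cut value = 6, edges: (3,4)

Min cut value: 6
Partition: S = [0, 1, 2, 3], T = [4, 5, 6, 7, 8, 9, 10, 11, 12]
Cut edges: (3,4)

By max-flow min-cut theorem, max flow = min cut = 6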